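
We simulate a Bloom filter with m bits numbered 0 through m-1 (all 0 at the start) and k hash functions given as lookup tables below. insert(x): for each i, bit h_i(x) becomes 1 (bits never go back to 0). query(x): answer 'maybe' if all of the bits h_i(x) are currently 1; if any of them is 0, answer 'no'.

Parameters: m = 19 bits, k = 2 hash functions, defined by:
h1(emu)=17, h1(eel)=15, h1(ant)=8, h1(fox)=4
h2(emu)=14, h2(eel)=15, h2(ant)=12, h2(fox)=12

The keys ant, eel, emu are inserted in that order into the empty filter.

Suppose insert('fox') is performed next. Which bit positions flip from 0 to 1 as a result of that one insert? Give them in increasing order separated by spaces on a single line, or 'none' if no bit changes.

Start: bits=0000000000000000000
After insert 'ant': sets bits 8 12 -> bits=0000000010001000000
After insert 'eel': sets bits 15 -> bits=0000000010001001000
After insert 'emu': sets bits 14 17 -> bits=0000000010001011010
insert 'fox' would touch bits 4 12; currently bit4=0, bit12=1
Bits that are 0 among those (would change 0->1): 4

Answer: 4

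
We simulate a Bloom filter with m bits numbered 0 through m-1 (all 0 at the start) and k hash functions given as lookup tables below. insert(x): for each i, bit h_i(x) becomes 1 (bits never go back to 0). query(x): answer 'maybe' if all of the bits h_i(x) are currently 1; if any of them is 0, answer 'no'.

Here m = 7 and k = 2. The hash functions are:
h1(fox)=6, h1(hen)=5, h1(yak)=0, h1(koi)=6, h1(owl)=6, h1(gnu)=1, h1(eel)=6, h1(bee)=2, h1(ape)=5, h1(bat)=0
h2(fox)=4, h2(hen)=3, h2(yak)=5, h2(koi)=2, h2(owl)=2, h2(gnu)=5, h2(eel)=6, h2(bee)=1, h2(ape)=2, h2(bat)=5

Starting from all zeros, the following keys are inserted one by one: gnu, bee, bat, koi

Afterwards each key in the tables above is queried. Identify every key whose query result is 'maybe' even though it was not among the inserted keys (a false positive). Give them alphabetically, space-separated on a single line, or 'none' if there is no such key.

Answer: ape eel owl yak

Derivation:
Start: bits=0000000
After insert 'gnu': sets bits 1 5 -> bits=0100010
After insert 'bee': sets bits 1 2 -> bits=0110010
After insert 'bat': sets bits 0 5 -> bits=1110010
After insert 'koi': sets bits 2 6 -> bits=1110011
Not inserted: ape eel fox hen owl yak — query each against bits=1110011:
query ape: checks bit2=1, bit5=1 (all 1) -> maybe => FALSE POSITIVE
query eel: checks bit6=1 (all 1) -> maybe => FALSE POSITIVE
query fox: checks bit4=0, bit6=1 (has a 0) -> no => not a false positive
query hen: checks bit3=0, bit5=1 (has a 0) -> no => not a false positive
query owl: checks bit2=1, bit6=1 (all 1) -> maybe => FALSE POSITIVE
query yak: checks bit0=1, bit5=1 (all 1) -> maybe => FALSE POSITIVE
False positives (alphabetical): ape eel owl yak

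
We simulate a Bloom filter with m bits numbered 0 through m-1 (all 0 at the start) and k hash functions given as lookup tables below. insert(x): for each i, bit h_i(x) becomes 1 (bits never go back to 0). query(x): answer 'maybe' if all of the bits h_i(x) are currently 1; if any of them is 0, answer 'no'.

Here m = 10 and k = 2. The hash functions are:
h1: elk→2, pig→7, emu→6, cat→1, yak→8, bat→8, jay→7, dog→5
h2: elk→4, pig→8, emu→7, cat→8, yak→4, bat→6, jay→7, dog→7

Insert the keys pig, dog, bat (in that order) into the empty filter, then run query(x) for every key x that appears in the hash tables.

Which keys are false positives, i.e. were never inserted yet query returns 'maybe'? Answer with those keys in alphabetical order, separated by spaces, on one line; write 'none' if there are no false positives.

Start: bits=0000000000
After insert 'pig': sets bits 7 8 -> bits=0000000110
After insert 'dog': sets bits 5 7 -> bits=0000010110
After insert 'bat': sets bits 6 8 -> bits=0000011110
Not inserted: cat elk emu jay yak — query each against bits=0000011110:
query cat: checks bit1=0, bit8=1 (has a 0) -> no => not a false positive
query elk: checks bit2=0, bit4=0 (has a 0) -> no => not a false positive
query emu: checks bit6=1, bit7=1 (all 1) -> maybe => FALSE POSITIVE
query jay: checks bit7=1 (all 1) -> maybe => FALSE POSITIVE
query yak: checks bit4=0, bit8=1 (has a 0) -> no => not a false positive
False positives (alphabetical): emu jay

Answer: emu jay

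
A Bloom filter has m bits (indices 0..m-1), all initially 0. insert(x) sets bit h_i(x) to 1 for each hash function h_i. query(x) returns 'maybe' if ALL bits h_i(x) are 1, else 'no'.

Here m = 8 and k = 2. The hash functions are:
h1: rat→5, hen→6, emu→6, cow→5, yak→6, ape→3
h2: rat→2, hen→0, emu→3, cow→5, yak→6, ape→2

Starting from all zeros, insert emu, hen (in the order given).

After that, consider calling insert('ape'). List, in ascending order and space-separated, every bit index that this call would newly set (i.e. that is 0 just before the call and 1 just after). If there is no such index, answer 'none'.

Start: bits=00000000
After insert 'emu': sets bits 3 6 -> bits=00010010
After insert 'hen': sets bits 0 6 -> bits=10010010
insert 'ape' would touch bits 2 3; currently bit2=0, bit3=1
Bits that are 0 among those (would change 0->1): 2

Answer: 2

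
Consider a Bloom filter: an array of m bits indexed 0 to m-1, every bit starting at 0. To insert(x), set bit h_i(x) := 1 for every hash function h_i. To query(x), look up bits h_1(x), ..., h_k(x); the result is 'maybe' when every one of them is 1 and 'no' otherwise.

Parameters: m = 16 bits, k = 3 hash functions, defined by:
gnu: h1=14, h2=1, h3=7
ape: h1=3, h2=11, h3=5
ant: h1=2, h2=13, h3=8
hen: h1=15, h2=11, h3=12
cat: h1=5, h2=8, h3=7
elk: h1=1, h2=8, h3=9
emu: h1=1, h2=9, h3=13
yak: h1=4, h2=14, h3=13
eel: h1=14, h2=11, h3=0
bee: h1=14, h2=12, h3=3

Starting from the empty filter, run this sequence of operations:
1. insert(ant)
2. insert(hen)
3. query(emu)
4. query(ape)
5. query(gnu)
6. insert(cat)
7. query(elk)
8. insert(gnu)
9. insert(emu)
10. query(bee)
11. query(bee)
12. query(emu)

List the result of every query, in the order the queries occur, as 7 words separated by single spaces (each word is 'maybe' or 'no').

Start: bits=0000000000000000
Op 1: insert ant -> sets bits 2 8 13 -> bits=0010000010000100
Op 2: insert hen -> sets bits 11 12 15 -> bits=0010000010011101
Op 3: query emu -> checks bit1=0, bit9=0, bit13=1 (has a 0) -> no
Op 4: query ape -> checks bit3=0, bit5=0, bit11=1 (has a 0) -> no
Op 5: query gnu -> checks bit1=0, bit7=0, bit14=0 (has a 0) -> no
Op 6: insert cat -> sets bits 5 7 8 -> bits=0010010110011101
Op 7: query elk -> checks bit1=0, bit8=1, bit9=0 (has a 0) -> no
Op 8: insert gnu -> sets bits 1 7 14 -> bits=0110010110011111
Op 9: insert emu -> sets bits 1 9 13 -> bits=0110010111011111
Op 10: query bee -> checks bit3=0, bit12=1, bit14=1 (has a 0) -> no
Op 11: query bee -> checks bit3=0, bit12=1, bit14=1 (has a 0) -> no
Op 12: query emu -> checks bit1=1, bit9=1, bit13=1 (all 1) -> maybe
Query results in order: no no no no no no maybe

Answer: no no no no no no maybe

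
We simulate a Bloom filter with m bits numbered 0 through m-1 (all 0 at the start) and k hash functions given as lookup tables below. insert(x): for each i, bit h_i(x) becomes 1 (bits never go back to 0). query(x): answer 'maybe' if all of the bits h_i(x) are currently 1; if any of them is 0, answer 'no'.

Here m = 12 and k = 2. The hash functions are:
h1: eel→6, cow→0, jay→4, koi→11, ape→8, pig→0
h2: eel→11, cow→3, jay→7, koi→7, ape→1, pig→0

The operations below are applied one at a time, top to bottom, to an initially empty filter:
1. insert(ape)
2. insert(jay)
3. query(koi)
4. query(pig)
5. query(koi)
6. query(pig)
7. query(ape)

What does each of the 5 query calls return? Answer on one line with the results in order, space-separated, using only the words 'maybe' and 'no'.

Start: bits=000000000000
Op 1: insert ape -> sets bits 1 8 -> bits=010000001000
Op 2: insert jay -> sets bits 4 7 -> bits=010010011000
Op 3: query koi -> checks bit7=1, bit11=0 (has a 0) -> no
Op 4: query pig -> checks bit0=0 (has a 0) -> no
Op 5: query koi -> checks bit7=1, bit11=0 (has a 0) -> no
Op 6: query pig -> checks bit0=0 (has a 0) -> no
Op 7: query ape -> checks bit1=1, bit8=1 (all 1) -> maybe
Query results in order: no no no no maybe

Answer: no no no no maybe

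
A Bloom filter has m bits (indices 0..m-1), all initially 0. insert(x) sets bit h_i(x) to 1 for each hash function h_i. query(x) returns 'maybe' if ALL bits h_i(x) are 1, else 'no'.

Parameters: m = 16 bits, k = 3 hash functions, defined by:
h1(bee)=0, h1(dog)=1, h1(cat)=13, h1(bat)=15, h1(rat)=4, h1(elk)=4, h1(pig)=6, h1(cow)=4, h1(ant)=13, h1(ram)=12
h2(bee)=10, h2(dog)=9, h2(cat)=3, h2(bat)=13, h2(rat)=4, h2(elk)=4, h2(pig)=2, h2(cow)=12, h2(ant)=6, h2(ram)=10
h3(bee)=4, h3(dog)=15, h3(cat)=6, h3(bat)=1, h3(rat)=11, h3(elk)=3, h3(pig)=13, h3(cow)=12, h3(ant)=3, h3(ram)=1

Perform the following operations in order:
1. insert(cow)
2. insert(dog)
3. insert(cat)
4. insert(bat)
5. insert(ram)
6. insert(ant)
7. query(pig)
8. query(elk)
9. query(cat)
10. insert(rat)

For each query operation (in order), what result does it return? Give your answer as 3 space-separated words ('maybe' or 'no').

Start: bits=0000000000000000
Op 1: insert cow -> sets bits 4 12 -> bits=0000100000001000
Op 2: insert dog -> sets bits 1 9 15 -> bits=0100100001001001
Op 3: insert cat -> sets bits 3 6 13 -> bits=0101101001001101
Op 4: insert bat -> sets bits 1 13 15 -> bits=0101101001001101
Op 5: insert ram -> sets bits 1 10 12 -> bits=0101101001101101
Op 6: insert ant -> sets bits 3 6 13 -> bits=0101101001101101
Op 7: query pig -> checks bit2=0, bit6=1, bit13=1 (has a 0) -> no
Op 8: query elk -> checks bit3=1, bit4=1 (all 1) -> maybe
Op 9: query cat -> checks bit3=1, bit6=1, bit13=1 (all 1) -> maybe
Op 10: insert rat -> sets bits 4 11 -> bits=0101101001111101
Query results in order: no maybe maybe

Answer: no maybe maybe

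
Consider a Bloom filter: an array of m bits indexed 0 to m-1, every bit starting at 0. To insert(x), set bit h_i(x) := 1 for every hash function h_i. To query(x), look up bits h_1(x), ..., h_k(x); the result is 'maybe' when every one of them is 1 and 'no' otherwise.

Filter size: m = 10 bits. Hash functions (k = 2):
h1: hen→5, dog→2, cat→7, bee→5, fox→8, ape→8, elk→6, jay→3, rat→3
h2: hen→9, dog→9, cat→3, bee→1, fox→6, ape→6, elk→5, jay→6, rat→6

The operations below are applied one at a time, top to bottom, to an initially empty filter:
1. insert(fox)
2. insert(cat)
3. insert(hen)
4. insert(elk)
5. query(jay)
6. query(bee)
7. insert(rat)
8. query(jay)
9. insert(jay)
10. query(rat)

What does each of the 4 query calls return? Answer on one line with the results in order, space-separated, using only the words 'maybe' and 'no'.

Start: bits=0000000000
Op 1: insert fox -> sets bits 6 8 -> bits=0000001010
Op 2: insert cat -> sets bits 3 7 -> bits=0001001110
Op 3: insert hen -> sets bits 5 9 -> bits=0001011111
Op 4: insert elk -> sets bits 5 6 -> bits=0001011111
Op 5: query jay -> checks bit3=1, bit6=1 (all 1) -> maybe
Op 6: query bee -> checks bit1=0, bit5=1 (has a 0) -> no
Op 7: insert rat -> sets bits 3 6 -> bits=0001011111
Op 8: query jay -> checks bit3=1, bit6=1 (all 1) -> maybe
Op 9: insert jay -> sets bits 3 6 -> bits=0001011111
Op 10: query rat -> checks bit3=1, bit6=1 (all 1) -> maybe
Query results in order: maybe no maybe maybe

Answer: maybe no maybe maybe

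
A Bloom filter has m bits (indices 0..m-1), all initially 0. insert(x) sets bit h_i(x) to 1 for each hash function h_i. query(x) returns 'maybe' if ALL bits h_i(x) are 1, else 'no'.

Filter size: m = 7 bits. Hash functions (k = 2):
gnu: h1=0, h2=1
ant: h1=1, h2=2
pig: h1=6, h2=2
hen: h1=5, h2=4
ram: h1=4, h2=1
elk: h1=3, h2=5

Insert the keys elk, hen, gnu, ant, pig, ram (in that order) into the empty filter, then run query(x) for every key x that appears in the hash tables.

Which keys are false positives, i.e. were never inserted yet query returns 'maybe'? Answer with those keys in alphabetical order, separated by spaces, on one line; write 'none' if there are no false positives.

Start: bits=0000000
After insert 'elk': sets bits 3 5 -> bits=0001010
After insert 'hen': sets bits 4 5 -> bits=0001110
After insert 'gnu': sets bits 0 1 -> bits=1101110
After insert 'ant': sets bits 1 2 -> bits=1111110
After insert 'pig': sets bits 2 6 -> bits=1111111
After insert 'ram': sets bits 1 4 -> bits=1111111
Not inserted: (none) — query each against bits=1111111:
False positives (alphabetical): none

Answer: none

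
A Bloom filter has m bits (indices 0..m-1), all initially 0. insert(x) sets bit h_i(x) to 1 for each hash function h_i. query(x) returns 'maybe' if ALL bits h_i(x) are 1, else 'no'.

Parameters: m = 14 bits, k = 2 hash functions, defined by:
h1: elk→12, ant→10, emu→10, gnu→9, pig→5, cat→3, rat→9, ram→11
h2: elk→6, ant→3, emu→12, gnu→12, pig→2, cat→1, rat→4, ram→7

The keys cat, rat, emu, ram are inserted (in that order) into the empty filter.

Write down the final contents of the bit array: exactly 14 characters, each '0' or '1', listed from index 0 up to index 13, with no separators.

Start: bits=00000000000000
After insert 'cat': sets bits 1 3 -> bits=01010000000000
After insert 'rat': sets bits 4 9 -> bits=01011000010000
After insert 'emu': sets bits 10 12 -> bits=01011000011010
After insert 'ram': sets bits 7 11 -> bits=01011001011110

Answer: 01011001011110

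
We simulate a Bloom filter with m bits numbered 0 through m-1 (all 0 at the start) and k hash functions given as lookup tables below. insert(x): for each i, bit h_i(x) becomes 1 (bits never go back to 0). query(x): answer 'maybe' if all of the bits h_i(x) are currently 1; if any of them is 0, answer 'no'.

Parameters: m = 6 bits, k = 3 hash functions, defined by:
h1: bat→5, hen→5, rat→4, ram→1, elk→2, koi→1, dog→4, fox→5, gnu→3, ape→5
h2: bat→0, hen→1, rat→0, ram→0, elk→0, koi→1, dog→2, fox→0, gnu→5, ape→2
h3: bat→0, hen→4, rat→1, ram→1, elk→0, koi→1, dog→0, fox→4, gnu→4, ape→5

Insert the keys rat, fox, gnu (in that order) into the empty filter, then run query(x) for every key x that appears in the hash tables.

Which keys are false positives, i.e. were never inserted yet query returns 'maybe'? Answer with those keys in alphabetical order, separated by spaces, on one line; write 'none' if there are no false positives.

Answer: bat hen koi ram

Derivation:
Start: bits=000000
After insert 'rat': sets bits 0 1 4 -> bits=110010
After insert 'fox': sets bits 0 4 5 -> bits=110011
After insert 'gnu': sets bits 3 4 5 -> bits=110111
Not inserted: ape bat dog elk hen koi ram — query each against bits=110111:
query ape: checks bit2=0, bit5=1 (has a 0) -> no => not a false positive
query bat: checks bit0=1, bit5=1 (all 1) -> maybe => FALSE POSITIVE
query dog: checks bit0=1, bit2=0, bit4=1 (has a 0) -> no => not a false positive
query elk: checks bit0=1, bit2=0 (has a 0) -> no => not a false positive
query hen: checks bit1=1, bit4=1, bit5=1 (all 1) -> maybe => FALSE POSITIVE
query koi: checks bit1=1 (all 1) -> maybe => FALSE POSITIVE
query ram: checks bit0=1, bit1=1 (all 1) -> maybe => FALSE POSITIVE
False positives (alphabetical): bat hen koi ram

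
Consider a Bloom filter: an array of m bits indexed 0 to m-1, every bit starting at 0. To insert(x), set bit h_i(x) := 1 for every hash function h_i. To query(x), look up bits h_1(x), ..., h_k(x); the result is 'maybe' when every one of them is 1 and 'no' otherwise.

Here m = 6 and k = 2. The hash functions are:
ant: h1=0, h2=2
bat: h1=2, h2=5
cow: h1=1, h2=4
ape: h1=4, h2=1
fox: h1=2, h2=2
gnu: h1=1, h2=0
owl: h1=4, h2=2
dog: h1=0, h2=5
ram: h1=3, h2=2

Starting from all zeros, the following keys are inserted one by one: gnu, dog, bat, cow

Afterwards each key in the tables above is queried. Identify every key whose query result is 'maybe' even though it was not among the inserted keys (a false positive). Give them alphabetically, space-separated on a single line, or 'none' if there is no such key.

Answer: ant ape fox owl

Derivation:
Start: bits=000000
After insert 'gnu': sets bits 0 1 -> bits=110000
After insert 'dog': sets bits 0 5 -> bits=110001
After insert 'bat': sets bits 2 5 -> bits=111001
After insert 'cow': sets bits 1 4 -> bits=111011
Not inserted: ant ape fox owl ram — query each against bits=111011:
query ant: checks bit0=1, bit2=1 (all 1) -> maybe => FALSE POSITIVE
query ape: checks bit1=1, bit4=1 (all 1) -> maybe => FALSE POSITIVE
query fox: checks bit2=1 (all 1) -> maybe => FALSE POSITIVE
query owl: checks bit2=1, bit4=1 (all 1) -> maybe => FALSE POSITIVE
query ram: checks bit2=1, bit3=0 (has a 0) -> no => not a false positive
False positives (alphabetical): ant ape fox owl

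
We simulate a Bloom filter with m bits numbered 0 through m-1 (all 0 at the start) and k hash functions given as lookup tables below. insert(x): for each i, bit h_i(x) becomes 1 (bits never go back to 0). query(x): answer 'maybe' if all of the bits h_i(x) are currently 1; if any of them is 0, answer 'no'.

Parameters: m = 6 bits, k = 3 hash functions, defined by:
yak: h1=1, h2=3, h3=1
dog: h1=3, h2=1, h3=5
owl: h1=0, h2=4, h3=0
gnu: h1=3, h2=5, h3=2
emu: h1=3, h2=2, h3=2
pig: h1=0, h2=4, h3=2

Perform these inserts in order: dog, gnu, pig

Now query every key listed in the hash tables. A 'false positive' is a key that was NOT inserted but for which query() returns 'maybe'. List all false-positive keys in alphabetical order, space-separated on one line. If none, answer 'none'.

Start: bits=000000
After insert 'dog': sets bits 1 3 5 -> bits=010101
After insert 'gnu': sets bits 2 3 5 -> bits=011101
After insert 'pig': sets bits 0 2 4 -> bits=111111
Not inserted: emu owl yak — query each against bits=111111:
query emu: checks bit2=1, bit3=1 (all 1) -> maybe => FALSE POSITIVE
query owl: checks bit0=1, bit4=1 (all 1) -> maybe => FALSE POSITIVE
query yak: checks bit1=1, bit3=1 (all 1) -> maybe => FALSE POSITIVE
False positives (alphabetical): emu owl yak

Answer: emu owl yak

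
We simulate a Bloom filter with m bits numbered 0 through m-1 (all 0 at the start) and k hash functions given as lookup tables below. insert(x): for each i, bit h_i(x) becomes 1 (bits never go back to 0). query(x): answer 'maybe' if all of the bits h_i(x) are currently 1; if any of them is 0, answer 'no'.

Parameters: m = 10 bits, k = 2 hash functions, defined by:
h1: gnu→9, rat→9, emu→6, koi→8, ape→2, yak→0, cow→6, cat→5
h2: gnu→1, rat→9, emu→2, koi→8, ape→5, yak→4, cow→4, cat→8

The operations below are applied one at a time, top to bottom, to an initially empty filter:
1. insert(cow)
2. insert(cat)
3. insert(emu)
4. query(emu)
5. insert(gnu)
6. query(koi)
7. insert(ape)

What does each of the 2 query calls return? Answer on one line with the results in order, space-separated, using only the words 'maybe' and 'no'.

Start: bits=0000000000
Op 1: insert cow -> sets bits 4 6 -> bits=0000101000
Op 2: insert cat -> sets bits 5 8 -> bits=0000111010
Op 3: insert emu -> sets bits 2 6 -> bits=0010111010
Op 4: query emu -> checks bit2=1, bit6=1 (all 1) -> maybe
Op 5: insert gnu -> sets bits 1 9 -> bits=0110111011
Op 6: query koi -> checks bit8=1 (all 1) -> maybe
Op 7: insert ape -> sets bits 2 5 -> bits=0110111011
Query results in order: maybe maybe

Answer: maybe maybe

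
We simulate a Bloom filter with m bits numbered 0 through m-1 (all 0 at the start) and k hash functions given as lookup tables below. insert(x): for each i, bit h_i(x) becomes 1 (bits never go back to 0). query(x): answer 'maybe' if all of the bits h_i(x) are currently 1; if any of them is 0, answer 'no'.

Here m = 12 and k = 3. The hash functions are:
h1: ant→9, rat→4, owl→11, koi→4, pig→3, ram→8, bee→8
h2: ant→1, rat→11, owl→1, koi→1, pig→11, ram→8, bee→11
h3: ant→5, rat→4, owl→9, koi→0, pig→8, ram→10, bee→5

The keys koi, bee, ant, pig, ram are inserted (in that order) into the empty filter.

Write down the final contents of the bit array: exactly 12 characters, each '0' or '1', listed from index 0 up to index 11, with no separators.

Answer: 110111001111

Derivation:
Start: bits=000000000000
After insert 'koi': sets bits 0 1 4 -> bits=110010000000
After insert 'bee': sets bits 5 8 11 -> bits=110011001001
After insert 'ant': sets bits 1 5 9 -> bits=110011001101
After insert 'pig': sets bits 3 8 11 -> bits=110111001101
After insert 'ram': sets bits 8 10 -> bits=110111001111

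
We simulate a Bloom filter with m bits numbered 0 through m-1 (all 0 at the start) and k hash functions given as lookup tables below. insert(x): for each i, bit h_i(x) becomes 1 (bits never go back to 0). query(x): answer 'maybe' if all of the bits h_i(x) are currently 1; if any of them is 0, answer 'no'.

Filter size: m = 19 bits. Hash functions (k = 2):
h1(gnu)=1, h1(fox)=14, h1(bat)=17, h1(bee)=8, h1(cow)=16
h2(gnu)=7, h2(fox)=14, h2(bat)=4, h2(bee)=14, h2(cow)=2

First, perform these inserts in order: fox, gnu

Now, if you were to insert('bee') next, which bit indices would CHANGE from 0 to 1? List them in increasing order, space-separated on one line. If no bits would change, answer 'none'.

Start: bits=0000000000000000000
After insert 'fox': sets bits 14 -> bits=0000000000000010000
After insert 'gnu': sets bits 1 7 -> bits=0100000100000010000
insert 'bee' would touch bits 8 14; currently bit8=0, bit14=1
Bits that are 0 among those (would change 0->1): 8

Answer: 8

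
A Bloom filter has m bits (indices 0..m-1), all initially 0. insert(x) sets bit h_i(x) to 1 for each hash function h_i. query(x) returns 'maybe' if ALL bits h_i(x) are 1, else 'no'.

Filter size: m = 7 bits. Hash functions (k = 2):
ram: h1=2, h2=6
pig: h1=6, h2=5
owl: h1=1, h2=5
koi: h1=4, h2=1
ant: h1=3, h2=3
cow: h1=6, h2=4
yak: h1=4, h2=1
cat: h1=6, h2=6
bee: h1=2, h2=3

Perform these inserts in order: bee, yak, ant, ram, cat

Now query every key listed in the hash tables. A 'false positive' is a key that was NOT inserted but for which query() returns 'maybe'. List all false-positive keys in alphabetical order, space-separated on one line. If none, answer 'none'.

Answer: cow koi

Derivation:
Start: bits=0000000
After insert 'bee': sets bits 2 3 -> bits=0011000
After insert 'yak': sets bits 1 4 -> bits=0111100
After insert 'ant': sets bits 3 -> bits=0111100
After insert 'ram': sets bits 2 6 -> bits=0111101
After insert 'cat': sets bits 6 -> bits=0111101
Not inserted: cow koi owl pig — query each against bits=0111101:
query cow: checks bit4=1, bit6=1 (all 1) -> maybe => FALSE POSITIVE
query koi: checks bit1=1, bit4=1 (all 1) -> maybe => FALSE POSITIVE
query owl: checks bit1=1, bit5=0 (has a 0) -> no => not a false positive
query pig: checks bit5=0, bit6=1 (has a 0) -> no => not a false positive
False positives (alphabetical): cow koi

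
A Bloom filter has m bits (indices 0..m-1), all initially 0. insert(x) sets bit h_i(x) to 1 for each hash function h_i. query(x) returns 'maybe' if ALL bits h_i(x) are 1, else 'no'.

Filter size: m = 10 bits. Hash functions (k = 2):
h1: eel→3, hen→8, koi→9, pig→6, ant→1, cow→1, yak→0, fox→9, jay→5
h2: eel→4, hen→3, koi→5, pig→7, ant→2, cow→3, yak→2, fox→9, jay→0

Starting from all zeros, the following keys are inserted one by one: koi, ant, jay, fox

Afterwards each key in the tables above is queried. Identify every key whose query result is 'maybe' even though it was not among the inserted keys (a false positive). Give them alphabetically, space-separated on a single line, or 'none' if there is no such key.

Start: bits=0000000000
After insert 'koi': sets bits 5 9 -> bits=0000010001
After insert 'ant': sets bits 1 2 -> bits=0110010001
After insert 'jay': sets bits 0 5 -> bits=1110010001
After insert 'fox': sets bits 9 -> bits=1110010001
Not inserted: cow eel hen pig yak — query each against bits=1110010001:
query cow: checks bit1=1, bit3=0 (has a 0) -> no => not a false positive
query eel: checks bit3=0, bit4=0 (has a 0) -> no => not a false positive
query hen: checks bit3=0, bit8=0 (has a 0) -> no => not a false positive
query pig: checks bit6=0, bit7=0 (has a 0) -> no => not a false positive
query yak: checks bit0=1, bit2=1 (all 1) -> maybe => FALSE POSITIVE
False positives (alphabetical): yak

Answer: yak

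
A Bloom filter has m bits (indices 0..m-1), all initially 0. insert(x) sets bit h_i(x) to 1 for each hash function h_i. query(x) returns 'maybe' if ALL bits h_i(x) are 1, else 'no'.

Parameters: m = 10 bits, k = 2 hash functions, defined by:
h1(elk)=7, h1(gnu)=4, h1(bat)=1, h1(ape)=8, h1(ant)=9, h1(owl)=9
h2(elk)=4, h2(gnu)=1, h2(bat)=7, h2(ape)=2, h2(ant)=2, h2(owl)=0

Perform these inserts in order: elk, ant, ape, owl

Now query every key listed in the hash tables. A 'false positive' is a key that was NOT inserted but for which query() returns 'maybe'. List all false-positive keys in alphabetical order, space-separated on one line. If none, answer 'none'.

Start: bits=0000000000
After insert 'elk': sets bits 4 7 -> bits=0000100100
After insert 'ant': sets bits 2 9 -> bits=0010100101
After insert 'ape': sets bits 2 8 -> bits=0010100111
After insert 'owl': sets bits 0 9 -> bits=1010100111
Not inserted: bat gnu — query each against bits=1010100111:
query bat: checks bit1=0, bit7=1 (has a 0) -> no => not a false positive
query gnu: checks bit1=0, bit4=1 (has a 0) -> no => not a false positive
False positives (alphabetical): none

Answer: none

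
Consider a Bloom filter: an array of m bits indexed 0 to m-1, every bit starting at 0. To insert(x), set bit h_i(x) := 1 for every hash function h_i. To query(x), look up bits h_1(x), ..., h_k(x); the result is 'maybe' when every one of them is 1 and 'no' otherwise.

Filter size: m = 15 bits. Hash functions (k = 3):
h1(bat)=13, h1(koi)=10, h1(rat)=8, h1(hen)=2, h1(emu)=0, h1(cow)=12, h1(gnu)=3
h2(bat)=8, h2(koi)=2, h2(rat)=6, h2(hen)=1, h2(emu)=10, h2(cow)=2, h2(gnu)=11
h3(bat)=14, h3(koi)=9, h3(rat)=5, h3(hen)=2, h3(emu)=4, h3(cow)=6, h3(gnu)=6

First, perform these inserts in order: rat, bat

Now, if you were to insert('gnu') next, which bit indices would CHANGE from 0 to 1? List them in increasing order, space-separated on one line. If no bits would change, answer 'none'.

Answer: 3 11

Derivation:
Start: bits=000000000000000
After insert 'rat': sets bits 5 6 8 -> bits=000001101000000
After insert 'bat': sets bits 8 13 14 -> bits=000001101000011
insert 'gnu' would touch bits 3 6 11; currently bit3=0, bit6=1, bit11=0
Bits that are 0 among those (would change 0->1): 3 11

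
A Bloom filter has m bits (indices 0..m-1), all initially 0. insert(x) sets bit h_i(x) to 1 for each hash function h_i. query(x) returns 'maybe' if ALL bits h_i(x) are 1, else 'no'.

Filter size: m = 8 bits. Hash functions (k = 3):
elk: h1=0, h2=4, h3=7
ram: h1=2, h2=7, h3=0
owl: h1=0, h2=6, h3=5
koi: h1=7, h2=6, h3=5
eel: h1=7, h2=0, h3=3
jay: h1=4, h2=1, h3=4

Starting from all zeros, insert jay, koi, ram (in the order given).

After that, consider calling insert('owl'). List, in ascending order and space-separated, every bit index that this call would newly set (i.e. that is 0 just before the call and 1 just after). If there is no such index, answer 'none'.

Answer: none

Derivation:
Start: bits=00000000
After insert 'jay': sets bits 1 4 -> bits=01001000
After insert 'koi': sets bits 5 6 7 -> bits=01001111
After insert 'ram': sets bits 0 2 7 -> bits=11101111
insert 'owl' would touch bits 0 5 6; currently bit0=1, bit5=1, bit6=1
Bits that are 0 among those (would change 0->1): none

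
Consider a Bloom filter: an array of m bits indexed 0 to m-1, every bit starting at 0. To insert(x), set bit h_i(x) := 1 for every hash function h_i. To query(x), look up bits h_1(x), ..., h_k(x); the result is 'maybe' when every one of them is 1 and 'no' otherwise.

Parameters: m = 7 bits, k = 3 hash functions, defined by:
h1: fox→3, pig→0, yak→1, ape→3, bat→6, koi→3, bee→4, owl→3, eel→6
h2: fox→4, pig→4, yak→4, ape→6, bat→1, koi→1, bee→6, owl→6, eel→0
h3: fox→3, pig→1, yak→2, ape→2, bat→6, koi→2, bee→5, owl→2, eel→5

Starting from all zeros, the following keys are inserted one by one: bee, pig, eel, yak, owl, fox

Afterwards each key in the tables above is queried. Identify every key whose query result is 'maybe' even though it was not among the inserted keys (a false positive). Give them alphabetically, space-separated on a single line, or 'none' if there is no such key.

Start: bits=0000000
After insert 'bee': sets bits 4 5 6 -> bits=0000111
After insert 'pig': sets bits 0 1 4 -> bits=1100111
After insert 'eel': sets bits 0 5 6 -> bits=1100111
After insert 'yak': sets bits 1 2 4 -> bits=1110111
After insert 'owl': sets bits 2 3 6 -> bits=1111111
After insert 'fox': sets bits 3 4 -> bits=1111111
Not inserted: ape bat koi — query each against bits=1111111:
query ape: checks bit2=1, bit3=1, bit6=1 (all 1) -> maybe => FALSE POSITIVE
query bat: checks bit1=1, bit6=1 (all 1) -> maybe => FALSE POSITIVE
query koi: checks bit1=1, bit2=1, bit3=1 (all 1) -> maybe => FALSE POSITIVE
False positives (alphabetical): ape bat koi

Answer: ape bat koi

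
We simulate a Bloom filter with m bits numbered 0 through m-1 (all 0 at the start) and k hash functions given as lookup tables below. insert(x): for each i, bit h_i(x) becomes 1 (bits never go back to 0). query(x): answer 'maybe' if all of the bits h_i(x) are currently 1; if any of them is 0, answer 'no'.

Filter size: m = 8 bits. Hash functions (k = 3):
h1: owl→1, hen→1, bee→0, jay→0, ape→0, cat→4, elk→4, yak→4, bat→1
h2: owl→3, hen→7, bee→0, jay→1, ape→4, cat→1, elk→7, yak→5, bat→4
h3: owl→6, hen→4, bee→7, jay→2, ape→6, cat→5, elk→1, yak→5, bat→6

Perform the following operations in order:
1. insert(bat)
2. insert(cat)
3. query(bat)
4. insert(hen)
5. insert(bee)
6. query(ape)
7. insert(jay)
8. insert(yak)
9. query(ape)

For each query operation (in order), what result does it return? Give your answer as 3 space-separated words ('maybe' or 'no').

Answer: maybe maybe maybe

Derivation:
Start: bits=00000000
Op 1: insert bat -> sets bits 1 4 6 -> bits=01001010
Op 2: insert cat -> sets bits 1 4 5 -> bits=01001110
Op 3: query bat -> checks bit1=1, bit4=1, bit6=1 (all 1) -> maybe
Op 4: insert hen -> sets bits 1 4 7 -> bits=01001111
Op 5: insert bee -> sets bits 0 7 -> bits=11001111
Op 6: query ape -> checks bit0=1, bit4=1, bit6=1 (all 1) -> maybe
Op 7: insert jay -> sets bits 0 1 2 -> bits=11101111
Op 8: insert yak -> sets bits 4 5 -> bits=11101111
Op 9: query ape -> checks bit0=1, bit4=1, bit6=1 (all 1) -> maybe
Query results in order: maybe maybe maybe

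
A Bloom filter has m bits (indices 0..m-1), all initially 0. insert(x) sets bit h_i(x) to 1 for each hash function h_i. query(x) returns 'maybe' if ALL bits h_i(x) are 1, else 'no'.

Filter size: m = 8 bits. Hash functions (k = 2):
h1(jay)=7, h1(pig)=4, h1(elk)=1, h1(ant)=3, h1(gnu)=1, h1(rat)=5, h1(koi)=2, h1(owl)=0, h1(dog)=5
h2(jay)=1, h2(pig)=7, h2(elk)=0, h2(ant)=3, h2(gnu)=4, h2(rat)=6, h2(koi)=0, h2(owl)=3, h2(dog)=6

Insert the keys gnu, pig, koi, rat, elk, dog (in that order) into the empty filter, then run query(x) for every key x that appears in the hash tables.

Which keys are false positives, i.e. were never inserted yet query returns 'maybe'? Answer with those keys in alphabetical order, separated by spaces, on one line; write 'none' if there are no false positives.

Answer: jay

Derivation:
Start: bits=00000000
After insert 'gnu': sets bits 1 4 -> bits=01001000
After insert 'pig': sets bits 4 7 -> bits=01001001
After insert 'koi': sets bits 0 2 -> bits=11101001
After insert 'rat': sets bits 5 6 -> bits=11101111
After insert 'elk': sets bits 0 1 -> bits=11101111
After insert 'dog': sets bits 5 6 -> bits=11101111
Not inserted: ant jay owl — query each against bits=11101111:
query ant: checks bit3=0 (has a 0) -> no => not a false positive
query jay: checks bit1=1, bit7=1 (all 1) -> maybe => FALSE POSITIVE
query owl: checks bit0=1, bit3=0 (has a 0) -> no => not a false positive
False positives (alphabetical): jay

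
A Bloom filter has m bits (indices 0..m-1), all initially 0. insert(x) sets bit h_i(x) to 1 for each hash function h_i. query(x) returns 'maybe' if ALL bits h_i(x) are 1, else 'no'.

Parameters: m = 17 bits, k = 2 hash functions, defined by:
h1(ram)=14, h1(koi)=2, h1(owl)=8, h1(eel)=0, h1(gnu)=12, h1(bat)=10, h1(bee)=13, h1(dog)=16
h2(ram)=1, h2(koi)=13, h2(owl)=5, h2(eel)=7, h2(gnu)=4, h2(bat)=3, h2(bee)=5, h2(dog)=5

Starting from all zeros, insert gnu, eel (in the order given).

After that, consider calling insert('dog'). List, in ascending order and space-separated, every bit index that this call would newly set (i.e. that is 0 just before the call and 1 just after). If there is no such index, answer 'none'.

Start: bits=00000000000000000
After insert 'gnu': sets bits 4 12 -> bits=00001000000010000
After insert 'eel': sets bits 0 7 -> bits=10001001000010000
insert 'dog' would touch bits 5 16; currently bit5=0, bit16=0
Bits that are 0 among those (would change 0->1): 5 16

Answer: 5 16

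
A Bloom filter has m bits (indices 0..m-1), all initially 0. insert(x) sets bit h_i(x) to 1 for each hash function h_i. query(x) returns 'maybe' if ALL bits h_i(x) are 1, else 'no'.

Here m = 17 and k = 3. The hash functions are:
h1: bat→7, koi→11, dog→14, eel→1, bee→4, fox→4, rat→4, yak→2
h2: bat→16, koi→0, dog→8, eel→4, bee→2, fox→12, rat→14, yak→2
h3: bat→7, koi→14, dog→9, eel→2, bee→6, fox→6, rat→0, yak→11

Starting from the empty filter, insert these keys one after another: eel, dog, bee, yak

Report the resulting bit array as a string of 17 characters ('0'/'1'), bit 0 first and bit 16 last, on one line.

Answer: 01101010110100100

Derivation:
Start: bits=00000000000000000
After insert 'eel': sets bits 1 2 4 -> bits=01101000000000000
After insert 'dog': sets bits 8 9 14 -> bits=01101000110000100
After insert 'bee': sets bits 2 4 6 -> bits=01101010110000100
After insert 'yak': sets bits 2 11 -> bits=01101010110100100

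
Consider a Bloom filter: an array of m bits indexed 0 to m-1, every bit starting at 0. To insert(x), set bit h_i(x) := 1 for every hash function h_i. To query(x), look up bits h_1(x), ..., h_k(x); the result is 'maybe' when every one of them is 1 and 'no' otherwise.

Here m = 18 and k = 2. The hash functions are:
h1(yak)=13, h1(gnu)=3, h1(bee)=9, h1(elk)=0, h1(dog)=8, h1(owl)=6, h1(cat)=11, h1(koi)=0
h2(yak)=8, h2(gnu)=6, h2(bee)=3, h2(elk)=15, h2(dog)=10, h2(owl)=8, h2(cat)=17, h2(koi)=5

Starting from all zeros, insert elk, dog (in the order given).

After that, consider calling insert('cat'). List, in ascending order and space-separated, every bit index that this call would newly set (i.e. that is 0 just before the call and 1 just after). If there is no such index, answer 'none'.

Answer: 11 17

Derivation:
Start: bits=000000000000000000
After insert 'elk': sets bits 0 15 -> bits=100000000000000100
After insert 'dog': sets bits 8 10 -> bits=100000001010000100
insert 'cat' would touch bits 11 17; currently bit11=0, bit17=0
Bits that are 0 among those (would change 0->1): 11 17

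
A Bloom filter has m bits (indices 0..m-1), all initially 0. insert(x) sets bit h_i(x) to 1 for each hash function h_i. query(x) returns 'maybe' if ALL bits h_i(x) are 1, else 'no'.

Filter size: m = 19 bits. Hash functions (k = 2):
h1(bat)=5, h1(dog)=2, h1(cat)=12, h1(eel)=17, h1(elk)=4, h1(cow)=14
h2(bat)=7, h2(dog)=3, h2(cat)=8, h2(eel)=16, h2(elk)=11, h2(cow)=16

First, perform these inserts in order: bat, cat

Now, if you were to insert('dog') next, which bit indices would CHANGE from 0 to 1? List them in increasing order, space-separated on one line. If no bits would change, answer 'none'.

Start: bits=0000000000000000000
After insert 'bat': sets bits 5 7 -> bits=0000010100000000000
After insert 'cat': sets bits 8 12 -> bits=0000010110001000000
insert 'dog' would touch bits 2 3; currently bit2=0, bit3=0
Bits that are 0 among those (would change 0->1): 2 3

Answer: 2 3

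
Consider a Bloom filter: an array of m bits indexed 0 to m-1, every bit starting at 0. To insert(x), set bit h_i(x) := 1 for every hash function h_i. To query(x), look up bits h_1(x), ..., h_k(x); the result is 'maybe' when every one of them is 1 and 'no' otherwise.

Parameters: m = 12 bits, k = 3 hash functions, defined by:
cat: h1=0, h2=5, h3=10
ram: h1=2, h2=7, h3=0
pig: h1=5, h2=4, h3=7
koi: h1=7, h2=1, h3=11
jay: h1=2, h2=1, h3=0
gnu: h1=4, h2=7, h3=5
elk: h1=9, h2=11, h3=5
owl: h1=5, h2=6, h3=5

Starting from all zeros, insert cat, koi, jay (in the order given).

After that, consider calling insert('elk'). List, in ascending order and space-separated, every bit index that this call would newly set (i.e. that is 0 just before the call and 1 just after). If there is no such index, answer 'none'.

Answer: 9

Derivation:
Start: bits=000000000000
After insert 'cat': sets bits 0 5 10 -> bits=100001000010
After insert 'koi': sets bits 1 7 11 -> bits=110001010011
After insert 'jay': sets bits 0 1 2 -> bits=111001010011
insert 'elk' would touch bits 5 9 11; currently bit5=1, bit9=0, bit11=1
Bits that are 0 among those (would change 0->1): 9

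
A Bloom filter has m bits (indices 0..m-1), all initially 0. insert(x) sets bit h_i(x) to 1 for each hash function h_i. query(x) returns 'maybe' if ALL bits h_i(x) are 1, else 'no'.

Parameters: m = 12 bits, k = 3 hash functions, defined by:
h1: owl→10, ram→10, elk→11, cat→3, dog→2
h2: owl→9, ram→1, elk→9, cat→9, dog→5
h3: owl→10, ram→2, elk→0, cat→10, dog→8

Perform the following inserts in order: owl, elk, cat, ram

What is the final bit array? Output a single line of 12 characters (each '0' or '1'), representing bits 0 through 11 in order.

Answer: 111100000111

Derivation:
Start: bits=000000000000
After insert 'owl': sets bits 9 10 -> bits=000000000110
After insert 'elk': sets bits 0 9 11 -> bits=100000000111
After insert 'cat': sets bits 3 9 10 -> bits=100100000111
After insert 'ram': sets bits 1 2 10 -> bits=111100000111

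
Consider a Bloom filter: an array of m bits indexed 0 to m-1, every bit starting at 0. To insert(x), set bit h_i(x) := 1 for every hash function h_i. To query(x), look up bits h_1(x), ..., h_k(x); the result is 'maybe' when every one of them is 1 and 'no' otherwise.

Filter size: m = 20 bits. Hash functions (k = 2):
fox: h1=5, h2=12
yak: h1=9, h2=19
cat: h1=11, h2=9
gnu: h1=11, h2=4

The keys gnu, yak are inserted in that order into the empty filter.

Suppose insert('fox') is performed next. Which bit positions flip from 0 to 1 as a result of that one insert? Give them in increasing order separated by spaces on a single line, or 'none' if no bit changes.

Answer: 5 12

Derivation:
Start: bits=00000000000000000000
After insert 'gnu': sets bits 4 11 -> bits=00001000000100000000
After insert 'yak': sets bits 9 19 -> bits=00001000010100000001
insert 'fox' would touch bits 5 12; currently bit5=0, bit12=0
Bits that are 0 among those (would change 0->1): 5 12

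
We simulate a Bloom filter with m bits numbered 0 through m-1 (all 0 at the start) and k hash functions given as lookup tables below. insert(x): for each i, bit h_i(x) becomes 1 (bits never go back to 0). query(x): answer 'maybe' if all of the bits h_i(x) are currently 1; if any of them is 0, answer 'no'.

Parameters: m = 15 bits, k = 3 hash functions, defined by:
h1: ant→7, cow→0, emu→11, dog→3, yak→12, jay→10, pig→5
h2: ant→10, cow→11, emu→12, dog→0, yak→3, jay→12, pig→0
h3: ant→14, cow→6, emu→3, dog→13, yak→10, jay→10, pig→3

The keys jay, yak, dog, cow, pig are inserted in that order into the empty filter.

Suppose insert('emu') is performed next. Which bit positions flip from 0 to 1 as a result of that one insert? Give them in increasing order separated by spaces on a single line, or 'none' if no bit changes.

Answer: none

Derivation:
Start: bits=000000000000000
After insert 'jay': sets bits 10 12 -> bits=000000000010100
After insert 'yak': sets bits 3 10 12 -> bits=000100000010100
After insert 'dog': sets bits 0 3 13 -> bits=100100000010110
After insert 'cow': sets bits 0 6 11 -> bits=100100100011110
After insert 'pig': sets bits 0 3 5 -> bits=100101100011110
insert 'emu' would touch bits 3 11 12; currently bit3=1, bit11=1, bit12=1
Bits that are 0 among those (would change 0->1): none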